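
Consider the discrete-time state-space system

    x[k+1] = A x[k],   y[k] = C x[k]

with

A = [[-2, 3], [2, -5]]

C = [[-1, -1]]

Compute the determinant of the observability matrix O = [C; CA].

-2

CA = [[0, 2]]
Observability matrix O = [C; CA] = [[-1, -1], [0, 2]]
det(O) = (-1)·2 - (-1)·0 = -2 - 0 = -2
Since det(O) ≠ 0, rank(O) = 2 and the system is completely observable.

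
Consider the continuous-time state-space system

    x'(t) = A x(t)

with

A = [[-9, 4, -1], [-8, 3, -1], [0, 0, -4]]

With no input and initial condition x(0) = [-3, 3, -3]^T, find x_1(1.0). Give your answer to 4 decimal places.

det(sI - A) = s^3 - (tr A)s^2 + (M11 + M22 + M33)s - det A, where Mii is the 2×2 principal minor of A obtained by deleting row i and column i.
tr A = (-9) + 3 + (-4) = -10; M11 = 3·(-4) - (-1)·0 = -12 - 0 = -12; M22 = (-9)·(-4) - (-1)·0 = 36 - 0 = 36; M33 = (-9)·3 - 4·(-8) = -27 - (-32) = 5; sum of minors = 29.
det A = (-9)·(3·(-4) - (-1)·0) - 4·((-8)·(-4) - (-1)·0) + (-1)·((-8)·0 - 3·0) = (-9)·(-12) - 4·32 + (-1)·0 = -20.
So p(s) = det(sI - A) = s^3 + 10s^2 + 29s + 20.
Rational-root test: any integer root divides 20. Testing small divisors, s = -1 works: p(-1) = -1 + 10 + (-29) + 20 = 0, so (s + 1) is a factor.
Dividing, p(s) = (s + 1)(s^2 + 9s + 20).
Factor s^2 + 9s + 20: two numbers with sum -9 and product 20 are -4 and -5, so s^2 + 9s + 20 = (s + 4)(s + 5).
Hence p(s) = (s + 1) (s + 4) (s + 5), with roots -5, -4, -1.
The eigenvalues -5, -4, -1 are distinct and real, so A is diagonalisable and x(t) = e^{At} x(0) = V diag(e^{λ_i t}) V^{-1} x(0), where the columns of V are the eigenvectors.
λ = -5: A - (-5)I = [[-4, 4, -1], [-8, 8, -1], [0, 0, 1]]. v must be orthogonal to every row; (row 1) × (row 2) = [4, 4, 0], so take v_1 = [-1, -1, 0]^T.
λ = -4: A - (-4)I = [[-5, 4, -1], [-8, 7, -1], [0, 0, 0]]. v must be orthogonal to every row; (row 1) × (row 2) = [3, 3, -3], so take v_2 = [1, 1, -1]^T.
λ = -1: A - (-1)I = [[-8, 4, -1], [-8, 4, -1], [0, 0, -3]]. v must be orthogonal to every row; (row 1) × (row 3) = [-12, -24, 0], so take v_3 = [1, 2, 0]^T.
V = [v_1 v_2 v_3] = [[-1, 1, 1], [-1, 1, 2], [0, -1, 0]] has det V = -1, so V^{-1} = adj(V)/det V = [[-2, 1, -1], [0, 0, -1], [-1, 1, 0]].
Modal coordinates z(0) = V^{-1} x(0): (-2)·(-3) + 1·3 + (-1)·(-3) = 12; 0·(-3) + 0·3 + (-1)·(-3) = 3; (-1)·(-3) + 1·3 + 0·(-3) = 6; so z(0) = [12, 3, 6]^T.
x_1(t) = Σ_i (v_i)_1 · z_i(0) · e^{λ_i t} (row 1 of V times the modal terms).
x_1(1.0) = (-1)·12·e^{-5·1.0} + 1·3·e^{-4·1.0} + 1·6·e^{-1·1.0} = (-12)·0.006738 + 3·0.018316 + 6·0.367879 = 2.1814.

2.1814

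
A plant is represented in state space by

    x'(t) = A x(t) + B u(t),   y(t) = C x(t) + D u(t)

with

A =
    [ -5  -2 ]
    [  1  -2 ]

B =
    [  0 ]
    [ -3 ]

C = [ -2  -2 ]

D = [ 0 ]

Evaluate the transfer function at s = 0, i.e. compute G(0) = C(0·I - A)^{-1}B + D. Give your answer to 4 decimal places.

G(0) = C(-A)^{-1}B + D = -C A^{-1} B + D.
det A = 12, so A^{-1} = (1/12)·adj(A) = [[-1/6, 1/6], [-1/12, -5/12]]
A^{-1} B = [-1/2, 5/4]^T
C A^{-1} B = -3/2
G(0) = D - C A^{-1} B = 0 - (-3/2) = 3/2 ≈ 1.5000

1.5000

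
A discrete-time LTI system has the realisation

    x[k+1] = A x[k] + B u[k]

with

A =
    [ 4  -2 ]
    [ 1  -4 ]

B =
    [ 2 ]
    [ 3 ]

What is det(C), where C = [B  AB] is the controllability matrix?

AB = [[2], [-10]]
Controllability matrix C = [B  AB] = [[2, 2], [3, -10]]
det(C) = 2·(-10) - 2·3 = -20 - 6 = -26
Since det(C) ≠ 0, rank(C) = 2 and the system is completely controllable.

-26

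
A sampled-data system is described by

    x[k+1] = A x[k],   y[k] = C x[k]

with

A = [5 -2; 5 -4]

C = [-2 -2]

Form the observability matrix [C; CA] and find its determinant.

CA = [[-20, 12]]
Observability matrix O = [C; CA] = [[-2, -2], [-20, 12]]
det(O) = (-2)·12 - (-2)·(-20) = -24 - 40 = -64
Since det(O) ≠ 0, rank(O) = 2 and the system is completely observable.

-64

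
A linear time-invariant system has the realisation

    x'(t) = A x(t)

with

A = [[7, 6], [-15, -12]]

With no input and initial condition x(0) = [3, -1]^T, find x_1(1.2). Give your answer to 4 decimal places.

det(sI - A) = s^2 - (tr A)s + det A, with tr A = 7 + (-12) = -5 and det A = 7·(-12) - 6·(-15) = -84 - (-90) = 6.
So p(s) = det(sI - A) = s^2 + 5s + 6.
Factor s^2 + 5s + 6: two numbers with sum -5 and product 6 are -2 and -3, so s^2 + 5s + 6 = (s + 2)(s + 3).
Hence p(s) = (s + 2) (s + 3), with roots -3, -2.
The eigenvalues -3, -2 are distinct and real, so A is diagonalisable and x(t) = e^{At} x(0) = V diag(e^{λ_i t}) V^{-1} x(0), where the columns of V are the eigenvectors.
λ = -3: A - (-3)I = [[10, 6], [-15, -9]]. Row 1 gives 10·v1 + 6·v2 = 0, so take v_1 = [3, -5]^T.
λ = -2: A - (-2)I = [[9, 6], [-15, -10]]. Row 1 gives 9·v1 + 6·v2 = 0, so take v_2 = [2, -3]^T.
V = [v_1 v_2] = [[3, 2], [-5, -3]] has det V = 1, so V^{-1} = adj(V)/det V = [[-3, -2], [5, 3]].
Modal coordinates z(0) = V^{-1} x(0): (-3)·3 + (-2)·(-1) = -7; 5·3 + 3·(-1) = 12; so z(0) = [-7, 12]^T.
x_1(t) = Σ_i (v_i)_1 · z_i(0) · e^{λ_i t} (row 1 of V times the modal terms).
x_1(1.2) = 3·(-7)·e^{-3·1.2} + 2·12·e^{-2·1.2} = (-21)·0.027324 + 24·0.090718 = 1.6034.

1.6034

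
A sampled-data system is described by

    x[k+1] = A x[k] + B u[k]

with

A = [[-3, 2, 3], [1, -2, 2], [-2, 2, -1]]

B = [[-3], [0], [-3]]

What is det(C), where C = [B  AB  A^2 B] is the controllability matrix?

AB = [[0], [-9], [9]]
A^2B = [[9], [36], [-27]]
Controllability matrix C = [B  AB  A^2B] = [[-3, 0, 9], [0, -9, 36], [-3, 9, -27]]
Expanding along the first row, det(C) = (-3)·((-9)·(-27) - 36·9) - 0·(0·(-27) - 36·(-3)) + 9·(0·9 - (-9)·(-3)) = (-3)·(-81) - 0·108 + 9·(-27) = 0
Since det(C) = 0, rank(C) < 3 and the system is not completely controllable.

0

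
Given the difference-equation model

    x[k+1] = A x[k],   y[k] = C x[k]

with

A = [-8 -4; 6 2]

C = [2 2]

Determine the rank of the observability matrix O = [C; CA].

1

CA = [[-4, -4]]
Observability matrix O = [C; CA] = [[2, 2], [-4, -4]]
Every row of O is a scalar multiple of row 1 = [2, 2] (multipliers 1, -2), so the rows span a one-dimensional space.
O ≠ 0, hence rank(O) = 1.
rank(O) = 1 < n = 2, so the pair (A, C) is not completely observable.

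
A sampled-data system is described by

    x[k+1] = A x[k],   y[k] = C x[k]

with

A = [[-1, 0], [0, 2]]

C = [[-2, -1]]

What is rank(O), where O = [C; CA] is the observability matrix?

2

CA = [[2, -2]]
Observability matrix O = [C; CA] = [[-2, -1], [2, -2]]
det(O) = (-2)·(-2) - (-1)·2 = 4 - (-2) = 6 ≠ 0, so rank(O) = 2.
rank(O) = 2 = n, so the pair (A, C) is completely observable.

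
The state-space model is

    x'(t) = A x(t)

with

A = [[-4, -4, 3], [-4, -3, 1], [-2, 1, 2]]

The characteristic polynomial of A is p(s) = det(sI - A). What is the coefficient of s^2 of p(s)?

5

Expand det(sI - A) for the 3×3 matrix.
p(s) = s^3 + 5s^2 - 13s + 26.
(Check: constant term = det(-A) = (-1)^3 det A = 26; coefficient of s^2 = -tr A = 5.)
The coefficient of s^2 is 5.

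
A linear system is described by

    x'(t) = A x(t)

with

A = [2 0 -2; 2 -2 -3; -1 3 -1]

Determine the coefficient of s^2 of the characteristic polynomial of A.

1

Expand det(sI - A) for the 3×3 matrix.
p(s) = s^3 + s^2 + 3s - 14.
(Check: constant term = det(-A) = (-1)^3 det A = -14; coefficient of s^2 = -tr A = 1.)
The coefficient of s^2 is 1.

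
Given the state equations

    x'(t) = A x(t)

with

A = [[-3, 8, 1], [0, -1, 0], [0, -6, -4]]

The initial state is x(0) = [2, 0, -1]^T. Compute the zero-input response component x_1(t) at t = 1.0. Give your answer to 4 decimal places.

0.0681

det(sI - A) = s^3 - (tr A)s^2 + (M11 + M22 + M33)s - det A, where Mii is the 2×2 principal minor of A obtained by deleting row i and column i.
tr A = (-3) + (-1) + (-4) = -8; M11 = (-1)·(-4) - 0·(-6) = 4 - 0 = 4; M22 = (-3)·(-4) - 1·0 = 12 - 0 = 12; M33 = (-3)·(-1) - 8·0 = 3 - 0 = 3; sum of minors = 19.
det A = (-3)·((-1)·(-4) - 0·(-6)) - 8·(0·(-4) - 0·0) + 1·(0·(-6) - (-1)·0) = (-3)·4 - 8·0 + 1·0 = -12.
So p(s) = det(sI - A) = s^3 + 8s^2 + 19s + 12.
Rational-root test: any integer root divides 12. Testing small divisors, s = -1 works: p(-1) = -1 + 8 + (-19) + 12 = 0, so (s + 1) is a factor.
Dividing, p(s) = (s + 1)(s^2 + 7s + 12).
Factor s^2 + 7s + 12: two numbers with sum -7 and product 12 are -3 and -4, so s^2 + 7s + 12 = (s + 3)(s + 4).
Hence p(s) = (s + 1) (s + 3) (s + 4), with roots -4, -3, -1.
The eigenvalues -4, -3, -1 are distinct and real, so A is diagonalisable and x(t) = e^{At} x(0) = V diag(e^{λ_i t}) V^{-1} x(0), where the columns of V are the eigenvectors.
λ = -4: A - (-4)I = [[1, 8, 1], [0, 3, 0], [0, -6, 0]]. v must be orthogonal to every row; (row 1) × (row 2) = [-3, 0, 3], so take v_1 = [-1, 0, 1]^T.
λ = -3: A - (-3)I = [[0, 8, 1], [0, 2, 0], [0, -6, -1]]. v must be orthogonal to every row; (row 1) × (row 2) = [-2, 0, 0], so take v_2 = [-1, 0, 0]^T.
λ = -1: A - (-1)I = [[-2, 8, 1], [0, 0, 0], [0, -6, -3]]. v must be orthogonal to every row; (row 1) × (row 3) = [-18, -6, 12], so take v_3 = [3, 1, -2]^T.
V = [v_1 v_2 v_3] = [[-1, -1, 3], [0, 0, 1], [1, 0, -2]] has det V = -1, so V^{-1} = adj(V)/det V = [[0, 2, 1], [-1, 1, -1], [0, 1, 0]].
Modal coordinates z(0) = V^{-1} x(0): 0·2 + 2·0 + 1·(-1) = -1; (-1)·2 + 1·0 + (-1)·(-1) = -1; 0·2 + 1·0 + 0·(-1) = 0; so z(0) = [-1, -1, 0]^T.
x_1(t) = Σ_i (v_i)_1 · z_i(0) · e^{λ_i t} (row 1 of V times the modal terms).
x_1(1.0) = (-1)·(-1)·e^{-4·1.0} + (-1)·(-1)·e^{-3·1.0} + 3·0·e^{-1·1.0} = 1·0.018316 + 1·0.049787 + 0·0.367879 = 0.0681.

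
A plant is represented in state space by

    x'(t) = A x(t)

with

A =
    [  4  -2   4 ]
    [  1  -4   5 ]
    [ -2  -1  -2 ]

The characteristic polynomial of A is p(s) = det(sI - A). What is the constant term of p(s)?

Expand det(sI - A) for the 3×3 matrix.
p(s) = s^3 + 2s^2 - s - 32.
(Check: constant term = det(-A) = (-1)^3 det A = -32; coefficient of s^2 = -tr A = 2.)
The constant term is -32.

-32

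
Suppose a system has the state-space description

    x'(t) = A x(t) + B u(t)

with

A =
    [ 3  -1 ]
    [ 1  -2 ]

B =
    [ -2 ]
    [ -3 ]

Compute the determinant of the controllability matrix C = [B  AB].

-17

AB = [[-3], [4]]
Controllability matrix C = [B  AB] = [[-2, -3], [-3, 4]]
det(C) = (-2)·4 - (-3)·(-3) = -8 - 9 = -17
Since det(C) ≠ 0, rank(C) = 2 and the system is completely controllable.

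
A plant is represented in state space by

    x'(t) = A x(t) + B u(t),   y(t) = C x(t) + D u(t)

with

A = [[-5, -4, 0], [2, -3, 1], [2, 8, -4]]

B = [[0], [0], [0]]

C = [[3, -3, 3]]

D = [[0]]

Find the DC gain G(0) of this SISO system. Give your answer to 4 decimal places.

0.0000

G(0) = C(-A)^{-1}B + D = -C A^{-1} B + D.
det A = -60, so A^{-1} = (1/-60)·adj(A) = [[-1/15, 4/15, 1/15], [-1/6, -1/3, -1/12], [-11/30, -8/15, -23/60]]
A^{-1} B = [0, 0, 0]^T
C A^{-1} B = 0
G(0) = D - C A^{-1} B = 0 - (0) = 0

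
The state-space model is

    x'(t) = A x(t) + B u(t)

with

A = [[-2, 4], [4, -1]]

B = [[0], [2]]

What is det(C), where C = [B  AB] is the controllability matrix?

-16

AB = [[8], [-2]]
Controllability matrix C = [B  AB] = [[0, 8], [2, -2]]
det(C) = 0·(-2) - 8·2 = 0 - 16 = -16
Since det(C) ≠ 0, rank(C) = 2 and the system is completely controllable.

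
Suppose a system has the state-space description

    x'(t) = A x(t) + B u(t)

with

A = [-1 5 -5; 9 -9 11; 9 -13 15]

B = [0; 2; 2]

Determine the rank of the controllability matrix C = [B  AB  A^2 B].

1

AB = [[0], [4], [4]]
A^2B = [[0], [8], [8]]
Controllability matrix C = [B  AB  A^2B] = [[0, 0, 0], [2, 4, 8], [2, 4, 8]]
Every column of C is a scalar multiple of column 1 = [0, 2, 2] (multipliers 1, 2, 4), so the columns span a one-dimensional space.
C ≠ 0, hence rank(C) = 1.
rank(C) = 1 < n = 3, so the pair (A, B) is not completely controllable.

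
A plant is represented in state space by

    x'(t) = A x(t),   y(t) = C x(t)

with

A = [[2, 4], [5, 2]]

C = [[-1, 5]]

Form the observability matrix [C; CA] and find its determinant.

CA = [[23, 6]]
Observability matrix O = [C; CA] = [[-1, 5], [23, 6]]
det(O) = (-1)·6 - 5·23 = -6 - 115 = -121
Since det(O) ≠ 0, rank(O) = 2 and the system is completely observable.

-121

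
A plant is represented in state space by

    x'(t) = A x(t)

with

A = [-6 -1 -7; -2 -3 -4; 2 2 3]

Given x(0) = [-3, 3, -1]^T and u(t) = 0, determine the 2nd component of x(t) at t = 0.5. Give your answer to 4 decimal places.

1.5535

det(sI - A) = s^3 - (tr A)s^2 + (M11 + M22 + M33)s - det A, where Mii is the 2×2 principal minor of A obtained by deleting row i and column i.
tr A = (-6) + (-3) + 3 = -6; M11 = (-3)·3 - (-4)·2 = -9 - (-8) = -1; M22 = (-6)·3 - (-7)·2 = -18 - (-14) = -4; M33 = (-6)·(-3) - (-1)·(-2) = 18 - 2 = 16; sum of minors = 11.
det A = (-6)·((-3)·3 - (-4)·2) - (-1)·((-2)·3 - (-4)·2) + (-7)·((-2)·2 - (-3)·2) = (-6)·(-1) - (-1)·2 + (-7)·2 = -6.
So p(s) = det(sI - A) = s^3 + 6s^2 + 11s + 6.
Rational-root test: any integer root divides 6. Testing small divisors, s = -1 works: p(-1) = -1 + 6 + (-11) + 6 = 0, so (s + 1) is a factor.
Dividing, p(s) = (s + 1)(s^2 + 5s + 6).
Factor s^2 + 5s + 6: two numbers with sum -5 and product 6 are -2 and -3, so s^2 + 5s + 6 = (s + 2)(s + 3).
Hence p(s) = (s + 1) (s + 2) (s + 3), with roots -3, -2, -1.
The eigenvalues -3, -2, -1 are distinct and real, so A is diagonalisable and x(t) = e^{At} x(0) = V diag(e^{λ_i t}) V^{-1} x(0), where the columns of V are the eigenvectors.
λ = -3: A - (-3)I = [[-3, -1, -7], [-2, 0, -4], [2, 2, 6]]. v must be orthogonal to every row; (row 1) × (row 2) = [4, 2, -2], so take v_1 = [-2, -1, 1]^T.
λ = -2: A - (-2)I = [[-4, -1, -7], [-2, -1, -4], [2, 2, 5]]. v must be orthogonal to every row; (row 1) × (row 2) = [-3, -2, 2], so take v_2 = [-3, -2, 2]^T.
λ = -1: A - (-1)I = [[-5, -1, -7], [-2, -2, -4], [2, 2, 4]]. v must be orthogonal to every row; (row 1) × (row 2) = [-10, -6, 8], so take v_3 = [-5, -3, 4]^T.
V = [v_1 v_2 v_3] = [[-2, -3, -5], [-1, -2, -3], [1, 2, 4]] has det V = 1, so V^{-1} = adj(V)/det V = [[-2, 2, -1], [1, -3, -1], [0, 1, 1]].
Modal coordinates z(0) = V^{-1} x(0): (-2)·(-3) + 2·3 + (-1)·(-1) = 13; 1·(-3) + (-3)·3 + (-1)·(-1) = -11; 0·(-3) + 1·3 + 1·(-1) = 2; so z(0) = [13, -11, 2]^T.
x_2(t) = Σ_i (v_i)_2 · z_i(0) · e^{λ_i t} (row 2 of V times the modal terms).
x_2(0.5) = (-1)·13·e^{-3·0.5} + (-2)·(-11)·e^{-2·0.5} + (-3)·2·e^{-1·0.5} = (-13)·0.223130 + 22·0.367879 + (-6)·0.606531 = 1.5535.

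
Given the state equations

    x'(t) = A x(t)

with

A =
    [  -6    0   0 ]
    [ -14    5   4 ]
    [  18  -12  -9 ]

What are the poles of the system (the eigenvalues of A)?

-6, -3, -1

det(sI - A) = s^3 - (tr A)s^2 + (M11 + M22 + M33)s - det A, where Mii is the 2×2 principal minor of A obtained by deleting row i and column i.
tr A = (-6) + 5 + (-9) = -10; M11 = 5·(-9) - 4·(-12) = -45 - (-48) = 3; M22 = (-6)·(-9) - 0·18 = 54 - 0 = 54; M33 = (-6)·5 - 0·(-14) = -30 - 0 = -30; sum of minors = 27.
det A = (-6)·(5·(-9) - 4·(-12)) - 0·((-14)·(-9) - 4·18) + 0·((-14)·(-12) - 5·18) = (-6)·3 - 0·54 + 0·78 = -18.
So p(s) = det(sI - A) = s^3 + 10s^2 + 27s + 18.
Rational-root test: any integer root divides 18. Testing small divisors, s = -1 works: p(-1) = -1 + 10 + (-27) + 18 = 0, so (s + 1) is a factor.
Dividing, p(s) = (s + 1)(s^2 + 9s + 18).
Factor s^2 + 9s + 18: two numbers with sum -9 and product 18 are -3 and -6, so s^2 + 9s + 18 = (s + 3)(s + 6).
Hence p(s) = (s + 1) (s + 3) (s + 6), with roots -6, -3, -1.
All eigenvalues have negative real part, so the system is asymptotically stable.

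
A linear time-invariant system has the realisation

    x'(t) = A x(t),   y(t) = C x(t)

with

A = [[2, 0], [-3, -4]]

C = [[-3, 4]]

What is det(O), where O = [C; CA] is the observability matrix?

120

CA = [[-18, -16]]
Observability matrix O = [C; CA] = [[-3, 4], [-18, -16]]
det(O) = (-3)·(-16) - 4·(-18) = 48 - (-72) = 120
Since det(O) ≠ 0, rank(O) = 2 and the system is completely observable.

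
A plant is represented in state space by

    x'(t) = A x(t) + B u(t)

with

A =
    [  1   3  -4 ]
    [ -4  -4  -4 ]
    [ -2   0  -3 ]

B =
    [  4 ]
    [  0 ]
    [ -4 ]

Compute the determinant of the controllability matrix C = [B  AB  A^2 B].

9216

AB = [[20], [0], [4]]
A^2B = [[4], [-96], [-52]]
Controllability matrix C = [B  AB  A^2B] = [[4, 20, 4], [0, 0, -96], [-4, 4, -52]]
Expanding along the first row, det(C) = 4·(0·(-52) - (-96)·4) - 20·(0·(-52) - (-96)·(-4)) + 4·(0·4 - 0·(-4)) = 4·384 - 20·(-384) + 4·0 = 9216
Since det(C) ≠ 0, rank(C) = 3 and the system is completely controllable.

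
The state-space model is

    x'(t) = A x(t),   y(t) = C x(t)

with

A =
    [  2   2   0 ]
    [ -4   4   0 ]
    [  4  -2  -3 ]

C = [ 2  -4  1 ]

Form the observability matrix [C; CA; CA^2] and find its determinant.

CA = [[24, -14, -3]]
CA^2 = [[92, -2, 9]]
Observability matrix O = [C; CA; CA^2] = [[2, -4, 1], [24, -14, -3], [92, -2, 9]]
Expanding along the first row, det(O) = 2·((-14)·9 - (-3)·(-2)) - (-4)·(24·9 - (-3)·92) + 1·(24·(-2) - (-14)·92) = 2·(-132) - (-4)·492 + 1·1240 = 2944
Since det(O) ≠ 0, rank(O) = 3 and the system is completely observable.

2944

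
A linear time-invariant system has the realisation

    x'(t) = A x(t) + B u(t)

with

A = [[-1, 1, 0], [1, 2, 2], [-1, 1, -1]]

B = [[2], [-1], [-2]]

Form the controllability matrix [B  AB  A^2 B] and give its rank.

AB = [[-3], [-4], [-1]]
A^2B = [[-1], [-13], [0]]
Controllability matrix C = [B  AB  A^2B] = [[2, -3, -1], [-1, -4, -13], [-2, -1, 0]]
det(C) = 2·((-4)·0 - (-13)·(-1)) - (-3)·((-1)·0 - (-13)·(-2)) + (-1)·((-1)·(-1) - (-4)·(-2)) = 2·(-13) - (-3)·(-26) + (-1)·(-7) = -97 ≠ 0, so rank(C) = 3.
rank(C) = 3 = n, so the pair (A, B) is completely controllable.

3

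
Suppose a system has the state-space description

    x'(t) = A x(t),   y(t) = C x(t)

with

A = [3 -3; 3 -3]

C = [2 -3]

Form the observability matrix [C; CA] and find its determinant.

CA = [[-3, 3]]
Observability matrix O = [C; CA] = [[2, -3], [-3, 3]]
det(O) = 2·3 - (-3)·(-3) = 6 - 9 = -3
Since det(O) ≠ 0, rank(O) = 2 and the system is completely observable.

-3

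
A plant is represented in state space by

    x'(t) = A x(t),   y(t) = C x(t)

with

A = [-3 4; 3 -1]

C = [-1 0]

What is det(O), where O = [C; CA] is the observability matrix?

4

CA = [[3, -4]]
Observability matrix O = [C; CA] = [[-1, 0], [3, -4]]
det(O) = (-1)·(-4) - 0·3 = 4 - 0 = 4
Since det(O) ≠ 0, rank(O) = 2 and the system is completely observable.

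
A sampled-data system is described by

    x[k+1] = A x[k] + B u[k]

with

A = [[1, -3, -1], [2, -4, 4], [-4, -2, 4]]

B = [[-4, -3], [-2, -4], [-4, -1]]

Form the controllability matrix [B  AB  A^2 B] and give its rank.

3

AB = [[6, 10], [-16, 6], [4, 16]]
A^2B = [[50, -24], [92, 60], [24, 12]]
Controllability matrix C = [B  AB  A^2B] = [[-4, -3, 6, 10, 50, -24], [-2, -4, -16, 6, 92, 60], [-4, -1, 4, 16, 24, 12]]
Take the 3×3 submatrix of C formed by columns 1, 2, 3: [[-4, -3, 6], [-2, -4, -16], [-4, -1, 4]]. Its determinant is (-4)·((-4)·4 - (-16)·(-1)) - (-3)·((-2)·4 - (-16)·(-4)) + 6·((-2)·(-1) - (-4)·(-4)) = (-4)·(-32) - (-3)·(-72) + 6·(-14) = -172 ≠ 0.
So rank(C) ≥ 3; since C has 3 rows, rank(C) = 3.
rank(C) = 3 = n, so the pair (A, B) is completely controllable.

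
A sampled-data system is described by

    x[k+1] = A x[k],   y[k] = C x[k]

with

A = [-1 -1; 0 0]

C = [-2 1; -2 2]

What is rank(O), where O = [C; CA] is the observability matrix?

2

CA = [[2, 2], [2, 2]]
Observability matrix O = [C; CA] = [[-2, 1], [-2, 2], [2, 2], [2, 2]]
Take the 2×2 submatrix of O formed by rows 1, 2: [[-2, 1], [-2, 2]]. Its determinant is (-2)·2 - 1·(-2) = -4 - (-2) = -2 ≠ 0.
So rank(O) ≥ 2; since O has 2 columns, rank(O) = 2.
rank(O) = 2 = n, so the pair (A, C) is completely observable.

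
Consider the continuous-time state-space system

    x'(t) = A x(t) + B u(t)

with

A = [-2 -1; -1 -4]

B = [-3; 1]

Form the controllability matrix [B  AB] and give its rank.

2

AB = [[5], [-1]]
Controllability matrix C = [B  AB] = [[-3, 5], [1, -1]]
det(C) = (-3)·(-1) - 5·1 = 3 - 5 = -2 ≠ 0, so rank(C) = 2.
rank(C) = 2 = n, so the pair (A, B) is completely controllable.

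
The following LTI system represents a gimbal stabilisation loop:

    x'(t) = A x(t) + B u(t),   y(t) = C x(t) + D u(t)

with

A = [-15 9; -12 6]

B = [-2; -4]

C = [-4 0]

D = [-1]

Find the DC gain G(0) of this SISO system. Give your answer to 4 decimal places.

G(0) = C(-A)^{-1}B + D = -C A^{-1} B + D.
det A = 18, so A^{-1} = (1/18)·adj(A) = [[1/3, -1/2], [2/3, -5/6]]
A^{-1} B = [4/3, 2]^T
C A^{-1} B = -16/3
G(0) = D - C A^{-1} B = -1 - (-16/3) = 13/3 ≈ 4.3333

4.3333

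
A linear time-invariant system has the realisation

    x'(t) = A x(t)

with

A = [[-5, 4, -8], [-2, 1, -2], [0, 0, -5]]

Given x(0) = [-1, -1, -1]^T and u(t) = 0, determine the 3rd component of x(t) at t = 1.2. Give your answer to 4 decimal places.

det(sI - A) = s^3 - (tr A)s^2 + (M11 + M22 + M33)s - det A, where Mii is the 2×2 principal minor of A obtained by deleting row i and column i.
tr A = (-5) + 1 + (-5) = -9; M11 = 1·(-5) - (-2)·0 = -5 - 0 = -5; M22 = (-5)·(-5) - (-8)·0 = 25 - 0 = 25; M33 = (-5)·1 - 4·(-2) = -5 - (-8) = 3; sum of minors = 23.
det A = (-5)·(1·(-5) - (-2)·0) - 4·((-2)·(-5) - (-2)·0) + (-8)·((-2)·0 - 1·0) = (-5)·(-5) - 4·10 + (-8)·0 = -15.
So p(s) = det(sI - A) = s^3 + 9s^2 + 23s + 15.
Rational-root test: any integer root divides 15. Testing small divisors, s = -1 works: p(-1) = -1 + 9 + (-23) + 15 = 0, so (s + 1) is a factor.
Dividing, p(s) = (s + 1)(s^2 + 8s + 15).
Factor s^2 + 8s + 15: two numbers with sum -8 and product 15 are -3 and -5, so s^2 + 8s + 15 = (s + 3)(s + 5).
Hence p(s) = (s + 1) (s + 3) (s + 5), with roots -5, -3, -1.
The eigenvalues -5, -3, -1 are distinct and real, so A is diagonalisable and x(t) = e^{At} x(0) = V diag(e^{λ_i t}) V^{-1} x(0), where the columns of V are the eigenvectors.
λ = -5: A - (-5)I = [[0, 4, -8], [-2, 6, -2], [0, 0, 0]]. v must be orthogonal to every row; (row 1) × (row 2) = [40, 16, 8], so take v_1 = [5, 2, 1]^T.
λ = -3: A - (-3)I = [[-2, 4, -8], [-2, 4, -2], [0, 0, -2]]. v must be orthogonal to every row; (row 1) × (row 2) = [24, 12, 0], so take v_2 = [2, 1, 0]^T.
λ = -1: A - (-1)I = [[-4, 4, -8], [-2, 2, -2], [0, 0, -4]]. v must be orthogonal to every row; (row 1) × (row 2) = [8, 8, 0], so take v_3 = [-1, -1, 0]^T.
V = [v_1 v_2 v_3] = [[5, 2, -1], [2, 1, -1], [1, 0, 0]] has det V = -1, so V^{-1} = adj(V)/det V = [[0, 0, 1], [1, -1, -3], [1, -2, -1]].
Modal coordinates z(0) = V^{-1} x(0): 0·(-1) + 0·(-1) + 1·(-1) = -1; 1·(-1) + (-1)·(-1) + (-3)·(-1) = 3; 1·(-1) + (-2)·(-1) + (-1)·(-1) = 2; so z(0) = [-1, 3, 2]^T.
x_3(t) = Σ_i (v_i)_3 · z_i(0) · e^{λ_i t} (row 3 of V times the modal terms).
x_3(1.2) = 1·(-1)·e^{-5·1.2} + 0·3·e^{-3·1.2} + 0·2·e^{-1·1.2} = (-1)·0.002479 + 0·0.027324 + 0·0.301194 = -0.0025.

-0.0025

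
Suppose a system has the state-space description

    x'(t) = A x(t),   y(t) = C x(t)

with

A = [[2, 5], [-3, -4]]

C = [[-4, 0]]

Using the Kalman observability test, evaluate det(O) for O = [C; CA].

CA = [[-8, -20]]
Observability matrix O = [C; CA] = [[-4, 0], [-8, -20]]
det(O) = (-4)·(-20) - 0·(-8) = 80 - 0 = 80
Since det(O) ≠ 0, rank(O) = 2 and the system is completely observable.

80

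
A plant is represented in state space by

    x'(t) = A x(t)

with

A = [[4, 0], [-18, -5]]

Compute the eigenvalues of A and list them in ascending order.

det(sI - A) = s^2 - (tr A)s + det A, with tr A = 4 + (-5) = -1 and det A = 4·(-5) - 0·(-18) = -20 - 0 = -20.
So p(s) = det(sI - A) = s^2 + s - 20.
Factor s^2 + s - 20: two numbers with sum -1 and product -20 are 4 and -5, so s^2 + s - 20 = (s - 4)(s + 5).
Hence p(s) = (s - 4) (s + 5), with roots -5, 4.
At least one eigenvalue has non-negative real part, so the system is not asymptotically stable.

-5, 4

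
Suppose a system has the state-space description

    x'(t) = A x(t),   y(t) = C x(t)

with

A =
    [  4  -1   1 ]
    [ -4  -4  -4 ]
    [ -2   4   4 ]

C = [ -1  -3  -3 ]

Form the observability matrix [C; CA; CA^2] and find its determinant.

CA = [[14, 1, -1]]
CA^2 = [[54, -22, 6]]
Observability matrix O = [C; CA; CA^2] = [[-1, -3, -3], [14, 1, -1], [54, -22, 6]]
Expanding along the first row, det(O) = (-1)·(1·6 - (-1)·(-22)) - (-3)·(14·6 - (-1)·54) + (-3)·(14·(-22) - 1·54) = (-1)·(-16) - (-3)·138 + (-3)·(-362) = 1516
Since det(O) ≠ 0, rank(O) = 3 and the system is completely observable.

1516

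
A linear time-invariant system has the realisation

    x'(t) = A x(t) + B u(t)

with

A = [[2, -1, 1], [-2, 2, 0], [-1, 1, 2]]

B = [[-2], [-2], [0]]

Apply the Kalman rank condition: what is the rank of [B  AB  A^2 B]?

3

AB = [[-2], [0], [0]]
A^2B = [[-4], [4], [2]]
Controllability matrix C = [B  AB  A^2B] = [[-2, -2, -4], [-2, 0, 4], [0, 0, 2]]
det(C) = (-2)·(0·2 - 4·0) - (-2)·((-2)·2 - 4·0) + (-4)·((-2)·0 - 0·0) = (-2)·0 - (-2)·(-4) + (-4)·0 = -8 ≠ 0, so rank(C) = 3.
rank(C) = 3 = n, so the pair (A, B) is completely controllable.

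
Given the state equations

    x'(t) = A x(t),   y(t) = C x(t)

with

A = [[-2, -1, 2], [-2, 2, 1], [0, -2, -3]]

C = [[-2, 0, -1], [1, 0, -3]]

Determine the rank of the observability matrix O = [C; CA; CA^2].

3

CA = [[4, 4, -1], [-2, 5, 11]]
CA^2 = [[-16, 6, 15], [-6, -10, -32]]
Observability matrix O = [C; CA; CA^2] = [[-2, 0, -1], [1, 0, -3], [4, 4, -1], [-2, 5, 11], [-16, 6, 15], [-6, -10, -32]]
Take the 3×3 submatrix of O formed by rows 1, 2, 3: [[-2, 0, -1], [1, 0, -3], [4, 4, -1]]. Its determinant is (-2)·(0·(-1) - (-3)·4) - 0·(1·(-1) - (-3)·4) + (-1)·(1·4 - 0·4) = (-2)·12 - 0·11 + (-1)·4 = -28 ≠ 0.
So rank(O) ≥ 3; since O has 3 columns, rank(O) = 3.
rank(O) = 3 = n, so the pair (A, C) is completely observable.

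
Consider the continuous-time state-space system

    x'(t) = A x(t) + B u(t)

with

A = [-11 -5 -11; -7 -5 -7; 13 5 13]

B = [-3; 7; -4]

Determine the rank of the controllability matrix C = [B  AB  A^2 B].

AB = [[42], [14], [-56]]
A^2B = [[84], [28], [-112]]
Controllability matrix C = [B  AB  A^2B] = [[-3, 42, 84], [7, 14, 28], [-4, -56, -112]]
The rows r1, r2, r3 of C are linearly dependent: r1 + r2 + r3 = 0 (check each entry), so rank(C) ≤ 2.
The 2×2 minor from rows 1, 2, columns 1, 2 is (-3)·14 - 42·7 = -42 - 294 = -336 ≠ 0, so rank(C) = 2.
rank(C) = 2 < n = 3, so the pair (A, B) is not completely controllable.

2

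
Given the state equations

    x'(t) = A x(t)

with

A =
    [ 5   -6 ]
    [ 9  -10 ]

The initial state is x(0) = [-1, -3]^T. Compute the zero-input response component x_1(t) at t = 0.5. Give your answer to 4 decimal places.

1.2783

det(sI - A) = s^2 - (tr A)s + det A, with tr A = 5 + (-10) = -5 and det A = 5·(-10) - (-6)·9 = -50 - (-54) = 4.
So p(s) = det(sI - A) = s^2 + 5s + 4.
Factor s^2 + 5s + 4: two numbers with sum -5 and product 4 are -1 and -4, so s^2 + 5s + 4 = (s + 1)(s + 4).
Hence p(s) = (s + 1) (s + 4), with roots -4, -1.
The eigenvalues -4, -1 are distinct and real, so A is diagonalisable and x(t) = e^{At} x(0) = V diag(e^{λ_i t}) V^{-1} x(0), where the columns of V are the eigenvectors.
λ = -4: A - (-4)I = [[9, -6], [9, -6]]. Row 1 gives 9·v1 + (-6)·v2 = 0, so take v_1 = [2, 3]^T.
λ = -1: A - (-1)I = [[6, -6], [9, -9]]. Row 1 gives 6·v1 + (-6)·v2 = 0, so take v_2 = [1, 1]^T.
V = [v_1 v_2] = [[2, 1], [3, 1]] has det V = -1, so V^{-1} = adj(V)/det V = [[-1, 1], [3, -2]].
Modal coordinates z(0) = V^{-1} x(0): (-1)·(-1) + 1·(-3) = -2; 3·(-1) + (-2)·(-3) = 3; so z(0) = [-2, 3]^T.
x_1(t) = Σ_i (v_i)_1 · z_i(0) · e^{λ_i t} (row 1 of V times the modal terms).
x_1(0.5) = 2·(-2)·e^{-4·0.5} + 1·3·e^{-1·0.5} = (-4)·0.135335 + 3·0.606531 = 1.2783.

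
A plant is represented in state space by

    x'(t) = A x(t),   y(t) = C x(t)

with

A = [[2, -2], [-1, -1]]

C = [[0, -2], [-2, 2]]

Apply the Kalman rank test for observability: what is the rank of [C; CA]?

CA = [[2, 2], [-6, 2]]
Observability matrix O = [C; CA] = [[0, -2], [-2, 2], [2, 2], [-6, 2]]
Take the 2×2 submatrix of O formed by rows 1, 2: [[0, -2], [-2, 2]]. Its determinant is 0·2 - (-2)·(-2) = 0 - 4 = -4 ≠ 0.
So rank(O) ≥ 2; since O has 2 columns, rank(O) = 2.
rank(O) = 2 = n, so the pair (A, C) is completely observable.

2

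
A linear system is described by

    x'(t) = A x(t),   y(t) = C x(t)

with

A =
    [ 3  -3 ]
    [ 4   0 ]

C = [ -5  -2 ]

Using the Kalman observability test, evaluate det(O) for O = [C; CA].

CA = [[-23, 15]]
Observability matrix O = [C; CA] = [[-5, -2], [-23, 15]]
det(O) = (-5)·15 - (-2)·(-23) = -75 - 46 = -121
Since det(O) ≠ 0, rank(O) = 2 and the system is completely observable.

-121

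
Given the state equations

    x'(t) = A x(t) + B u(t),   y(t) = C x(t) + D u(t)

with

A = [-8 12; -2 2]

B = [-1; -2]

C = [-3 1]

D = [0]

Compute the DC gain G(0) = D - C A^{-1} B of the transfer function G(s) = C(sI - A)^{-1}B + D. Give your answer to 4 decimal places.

G(0) = C(-A)^{-1}B + D = -C A^{-1} B + D.
det A = 8, so A^{-1} = (1/8)·adj(A) = [[1/4, -3/2], [1/4, -1]]
A^{-1} B = [11/4, 7/4]^T
C A^{-1} B = -13/2
G(0) = D - C A^{-1} B = 0 - (-13/2) = 13/2 ≈ 6.5000

6.5000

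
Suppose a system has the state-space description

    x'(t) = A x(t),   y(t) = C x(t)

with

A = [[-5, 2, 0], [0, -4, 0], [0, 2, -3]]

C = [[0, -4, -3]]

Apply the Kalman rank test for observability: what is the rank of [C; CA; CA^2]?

CA = [[0, 10, 9]]
CA^2 = [[0, -22, -27]]
Observability matrix O = [C; CA; CA^2] = [[0, -4, -3], [0, 10, 9], [0, -22, -27]]
Column 1 of O is identically zero, so rank(O) ≤ 2.
The 2×2 minor from rows 1, 2, columns 2, 3 is (-4)·9 - (-3)·10 = -36 - (-30) = -6 ≠ 0, so rank(O) = 2.
rank(O) = 2 < n = 3, so the pair (A, C) is not completely observable.

2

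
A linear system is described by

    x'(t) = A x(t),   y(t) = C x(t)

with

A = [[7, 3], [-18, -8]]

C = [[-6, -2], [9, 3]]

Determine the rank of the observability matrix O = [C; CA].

CA = [[-6, -2], [9, 3]]
Observability matrix O = [C; CA] = [[-6, -2], [9, 3], [-6, -2], [9, 3]]
Every row of O is a scalar multiple of row 1 = [-6, -2] (multipliers 1, -3/2, 1, -3/2), so the rows span a one-dimensional space.
O ≠ 0, hence rank(O) = 1.
rank(O) = 1 < n = 2, so the pair (A, C) is not completely observable.

1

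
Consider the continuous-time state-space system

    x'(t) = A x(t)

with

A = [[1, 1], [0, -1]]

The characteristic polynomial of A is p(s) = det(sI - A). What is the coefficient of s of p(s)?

For a 2×2 matrix, det(sI - A) = s^2 - (tr A)s + det A.
tr A = 0, det A = -1.
So p(s) = s^2 - 1.
The coefficient of s is 0.

0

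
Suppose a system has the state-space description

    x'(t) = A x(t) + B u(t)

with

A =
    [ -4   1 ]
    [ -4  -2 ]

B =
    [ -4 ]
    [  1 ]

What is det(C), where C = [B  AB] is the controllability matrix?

-73

AB = [[17], [14]]
Controllability matrix C = [B  AB] = [[-4, 17], [1, 14]]
det(C) = (-4)·14 - 17·1 = -56 - 17 = -73
Since det(C) ≠ 0, rank(C) = 2 and the system is completely controllable.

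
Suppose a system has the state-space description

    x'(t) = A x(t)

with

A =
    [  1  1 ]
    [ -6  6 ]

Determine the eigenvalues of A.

det(sI - A) = s^2 - (tr A)s + det A, with tr A = 1 + 6 = 7 and det A = 1·6 - 1·(-6) = 6 - (-6) = 12.
So p(s) = det(sI - A) = s^2 - 7s + 12.
Factor s^2 - 7s + 12: two numbers with sum 7 and product 12 are 4 and 3, so s^2 - 7s + 12 = (s - 4)(s - 3).
Hence p(s) = (s - 4) (s - 3), with roots 3, 4.
At least one eigenvalue has non-negative real part, so the system is not asymptotically stable.

3, 4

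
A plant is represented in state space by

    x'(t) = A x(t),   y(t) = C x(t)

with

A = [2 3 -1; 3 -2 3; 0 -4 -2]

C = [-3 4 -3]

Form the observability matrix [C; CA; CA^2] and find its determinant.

CA = [[6, -5, 21]]
CA^2 = [[-3, -56, -63]]
Observability matrix O = [C; CA; CA^2] = [[-3, 4, -3], [6, -5, 21], [-3, -56, -63]]
Expanding along the first row, det(O) = (-3)·((-5)·(-63) - 21·(-56)) - 4·(6·(-63) - 21·(-3)) + (-3)·(6·(-56) - (-5)·(-3)) = (-3)·1491 - 4·(-315) + (-3)·(-351) = -2160
Since det(O) ≠ 0, rank(O) = 3 and the system is completely observable.

-2160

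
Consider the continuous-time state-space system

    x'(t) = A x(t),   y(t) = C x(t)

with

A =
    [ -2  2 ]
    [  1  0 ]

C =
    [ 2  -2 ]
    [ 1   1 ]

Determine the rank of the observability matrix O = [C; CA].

2

CA = [[-6, 4], [-1, 2]]
Observability matrix O = [C; CA] = [[2, -2], [1, 1], [-6, 4], [-1, 2]]
Take the 2×2 submatrix of O formed by rows 1, 2: [[2, -2], [1, 1]]. Its determinant is 2·1 - (-2)·1 = 2 - (-2) = 4 ≠ 0.
So rank(O) ≥ 2; since O has 2 columns, rank(O) = 2.
rank(O) = 2 = n, so the pair (A, C) is completely observable.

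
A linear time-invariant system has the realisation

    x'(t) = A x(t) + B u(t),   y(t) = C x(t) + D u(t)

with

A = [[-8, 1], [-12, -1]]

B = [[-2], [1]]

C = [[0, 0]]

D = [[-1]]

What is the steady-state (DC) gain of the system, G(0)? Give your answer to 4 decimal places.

G(0) = C(-A)^{-1}B + D = -C A^{-1} B + D.
det A = 20, so A^{-1} = (1/20)·adj(A) = [[-1/20, -1/20], [3/5, -2/5]]
A^{-1} B = [1/20, -8/5]^T
C A^{-1} B = 0
G(0) = D - C A^{-1} B = -1 - (0) = -1

-1.0000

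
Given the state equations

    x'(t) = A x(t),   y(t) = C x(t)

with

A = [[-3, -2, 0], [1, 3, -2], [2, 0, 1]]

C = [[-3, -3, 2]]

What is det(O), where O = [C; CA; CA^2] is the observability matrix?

CA = [[10, -3, 8]]
CA^2 = [[-17, -29, 14]]
Observability matrix O = [C; CA; CA^2] = [[-3, -3, 2], [10, -3, 8], [-17, -29, 14]]
Expanding along the first row, det(O) = (-3)·((-3)·14 - 8·(-29)) - (-3)·(10·14 - 8·(-17)) + 2·(10·(-29) - (-3)·(-17)) = (-3)·190 - (-3)·276 + 2·(-341) = -424
Since det(O) ≠ 0, rank(O) = 3 and the system is completely observable.

-424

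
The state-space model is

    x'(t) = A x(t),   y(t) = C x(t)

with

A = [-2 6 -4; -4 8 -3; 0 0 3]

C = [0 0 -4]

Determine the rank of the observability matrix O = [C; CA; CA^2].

CA = [[0, 0, -12]]
CA^2 = [[0, 0, -36]]
Observability matrix O = [C; CA; CA^2] = [[0, 0, -4], [0, 0, -12], [0, 0, -36]]
Every row of O is a scalar multiple of row 1 = [0, 0, -4] (multipliers 1, 3, 9), so the rows span a one-dimensional space.
O ≠ 0, hence rank(O) = 1.
rank(O) = 1 < n = 3, so the pair (A, C) is not completely observable.

1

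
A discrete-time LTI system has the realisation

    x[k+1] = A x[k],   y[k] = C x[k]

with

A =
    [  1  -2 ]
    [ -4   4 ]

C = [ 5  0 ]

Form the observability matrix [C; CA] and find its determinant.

CA = [[5, -10]]
Observability matrix O = [C; CA] = [[5, 0], [5, -10]]
det(O) = 5·(-10) - 0·5 = -50 - 0 = -50
Since det(O) ≠ 0, rank(O) = 2 and the system is completely observable.

-50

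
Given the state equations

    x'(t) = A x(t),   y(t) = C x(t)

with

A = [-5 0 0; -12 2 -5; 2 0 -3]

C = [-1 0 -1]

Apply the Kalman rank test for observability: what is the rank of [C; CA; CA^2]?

CA = [[3, 0, 3]]
CA^2 = [[-9, 0, -9]]
Observability matrix O = [C; CA; CA^2] = [[-1, 0, -1], [3, 0, 3], [-9, 0, -9]]
Every row of O is a scalar multiple of row 1 = [-1, 0, -1] (multipliers 1, -3, 9), so the rows span a one-dimensional space.
O ≠ 0, hence rank(O) = 1.
rank(O) = 1 < n = 3, so the pair (A, C) is not completely observable.

1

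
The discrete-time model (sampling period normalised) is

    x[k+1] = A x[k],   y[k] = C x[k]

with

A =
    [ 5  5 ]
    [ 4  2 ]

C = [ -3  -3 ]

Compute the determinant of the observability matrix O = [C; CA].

-18

CA = [[-27, -21]]
Observability matrix O = [C; CA] = [[-3, -3], [-27, -21]]
det(O) = (-3)·(-21) - (-3)·(-27) = 63 - 81 = -18
Since det(O) ≠ 0, rank(O) = 2 and the system is completely observable.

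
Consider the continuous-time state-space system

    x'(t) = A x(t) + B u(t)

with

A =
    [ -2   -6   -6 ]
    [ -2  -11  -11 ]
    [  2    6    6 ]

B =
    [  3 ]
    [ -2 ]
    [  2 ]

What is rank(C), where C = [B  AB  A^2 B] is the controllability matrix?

AB = [[-6], [-6], [6]]
A^2B = [[12], [12], [-12]]
Controllability matrix C = [B  AB  A^2B] = [[3, -6, 12], [-2, -6, 12], [2, 6, -12]]
The rows r1, r2, r3 of C are linearly dependent: r2 + r3 = 0 (check each entry), so rank(C) ≤ 2.
The 2×2 minor from rows 1, 2, columns 1, 2 is 3·(-6) - (-6)·(-2) = -18 - 12 = -30 ≠ 0, so rank(C) = 2.
rank(C) = 2 < n = 3, so the pair (A, B) is not completely controllable.

2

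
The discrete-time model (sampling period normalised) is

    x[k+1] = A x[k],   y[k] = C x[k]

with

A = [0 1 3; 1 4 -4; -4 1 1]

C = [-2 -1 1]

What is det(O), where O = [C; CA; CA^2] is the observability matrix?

CA = [[-5, -5, -1]]
CA^2 = [[-1, -26, 4]]
Observability matrix O = [C; CA; CA^2] = [[-2, -1, 1], [-5, -5, -1], [-1, -26, 4]]
Expanding along the first row, det(O) = (-2)·((-5)·4 - (-1)·(-26)) - (-1)·((-5)·4 - (-1)·(-1)) + 1·((-5)·(-26) - (-5)·(-1)) = (-2)·(-46) - (-1)·(-21) + 1·125 = 196
Since det(O) ≠ 0, rank(O) = 3 and the system is completely observable.

196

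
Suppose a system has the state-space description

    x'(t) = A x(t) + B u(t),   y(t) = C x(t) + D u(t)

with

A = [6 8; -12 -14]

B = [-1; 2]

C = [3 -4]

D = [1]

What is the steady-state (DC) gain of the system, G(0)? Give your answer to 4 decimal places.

G(0) = C(-A)^{-1}B + D = -C A^{-1} B + D.
det A = 12, so A^{-1} = (1/12)·adj(A) = [[-7/6, -2/3], [1, 1/2]]
A^{-1} B = [-1/6, 0]^T
C A^{-1} B = -1/2
G(0) = D - C A^{-1} B = 1 - (-1/2) = 3/2 ≈ 1.5000

1.5000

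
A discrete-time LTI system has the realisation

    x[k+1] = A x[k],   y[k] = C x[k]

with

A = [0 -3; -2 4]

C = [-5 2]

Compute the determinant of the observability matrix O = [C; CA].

-107

CA = [[-4, 23]]
Observability matrix O = [C; CA] = [[-5, 2], [-4, 23]]
det(O) = (-5)·23 - 2·(-4) = -115 - (-8) = -107
Since det(O) ≠ 0, rank(O) = 2 and the system is completely observable.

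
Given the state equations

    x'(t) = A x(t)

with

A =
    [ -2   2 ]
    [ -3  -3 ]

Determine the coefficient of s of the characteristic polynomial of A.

5

For a 2×2 matrix, det(sI - A) = s^2 - (tr A)s + det A.
tr A = -5, det A = 12.
So p(s) = s^2 + 5s + 12.
The coefficient of s is 5.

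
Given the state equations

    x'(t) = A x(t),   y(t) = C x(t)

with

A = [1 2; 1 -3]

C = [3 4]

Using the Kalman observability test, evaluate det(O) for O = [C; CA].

-46

CA = [[7, -6]]
Observability matrix O = [C; CA] = [[3, 4], [7, -6]]
det(O) = 3·(-6) - 4·7 = -18 - 28 = -46
Since det(O) ≠ 0, rank(O) = 2 and the system is completely observable.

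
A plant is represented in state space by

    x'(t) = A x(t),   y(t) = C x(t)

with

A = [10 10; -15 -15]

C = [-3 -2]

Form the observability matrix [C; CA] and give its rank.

CA = [[0, 0]]
Observability matrix O = [C; CA] = [[-3, -2], [0, 0]]
Every row of O is a scalar multiple of row 1 = [-3, -2] (multipliers 1, 0), so the rows span a one-dimensional space.
O ≠ 0, hence rank(O) = 1.
rank(O) = 1 < n = 2, so the pair (A, C) is not completely observable.

1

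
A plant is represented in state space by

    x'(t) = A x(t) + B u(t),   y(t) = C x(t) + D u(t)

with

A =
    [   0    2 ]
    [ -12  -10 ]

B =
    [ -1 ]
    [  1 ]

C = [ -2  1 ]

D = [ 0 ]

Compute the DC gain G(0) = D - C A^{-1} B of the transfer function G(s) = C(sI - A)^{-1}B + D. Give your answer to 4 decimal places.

G(0) = C(-A)^{-1}B + D = -C A^{-1} B + D.
det A = 24, so A^{-1} = (1/24)·adj(A) = [[-5/12, -1/12], [1/2, 0]]
A^{-1} B = [1/3, -1/2]^T
C A^{-1} B = -7/6
G(0) = D - C A^{-1} B = 0 - (-7/6) = 7/6 ≈ 1.1667

1.1667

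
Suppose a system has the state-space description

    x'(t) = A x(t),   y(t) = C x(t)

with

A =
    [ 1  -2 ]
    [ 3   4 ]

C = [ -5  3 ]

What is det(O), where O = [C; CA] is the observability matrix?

CA = [[4, 22]]
Observability matrix O = [C; CA] = [[-5, 3], [4, 22]]
det(O) = (-5)·22 - 3·4 = -110 - 12 = -122
Since det(O) ≠ 0, rank(O) = 2 and the system is completely observable.

-122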